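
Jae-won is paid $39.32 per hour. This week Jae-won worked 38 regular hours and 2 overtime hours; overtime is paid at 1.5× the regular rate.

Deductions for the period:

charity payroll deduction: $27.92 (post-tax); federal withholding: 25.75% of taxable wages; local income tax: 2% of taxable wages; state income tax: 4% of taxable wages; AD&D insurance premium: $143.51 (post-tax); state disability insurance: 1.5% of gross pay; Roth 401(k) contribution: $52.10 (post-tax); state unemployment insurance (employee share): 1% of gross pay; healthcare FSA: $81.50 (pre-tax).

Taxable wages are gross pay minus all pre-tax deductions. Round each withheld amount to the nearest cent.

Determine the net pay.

$780.83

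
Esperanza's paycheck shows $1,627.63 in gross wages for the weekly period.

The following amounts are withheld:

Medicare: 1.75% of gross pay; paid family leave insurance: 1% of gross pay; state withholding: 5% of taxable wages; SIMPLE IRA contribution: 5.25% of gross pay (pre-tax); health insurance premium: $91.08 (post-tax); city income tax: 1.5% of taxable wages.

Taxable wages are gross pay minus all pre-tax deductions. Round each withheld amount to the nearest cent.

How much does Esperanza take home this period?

SIMPLE IRA contribution: $1,627.63 × 0.0525 = $85.45
Taxable wages = $1,627.63 − $85.45 = $1,542.18
City income tax: $1,542.18 × 0.015 = $23.13
State withholding: $1,542.18 × 0.05 = $77.11
Medicare: $1,627.63 × 0.0175 = $28.48
Paid family leave insurance: $1,627.63 × 0.01 = $16.28
Health insurance premium: $91.08
Total deductions = $85.45 + $23.13 + $77.11 + $28.48 + $16.28 + $91.08 = $321.53
Net pay = $1,627.63 − $321.53 = $1,306.10

$1,306.10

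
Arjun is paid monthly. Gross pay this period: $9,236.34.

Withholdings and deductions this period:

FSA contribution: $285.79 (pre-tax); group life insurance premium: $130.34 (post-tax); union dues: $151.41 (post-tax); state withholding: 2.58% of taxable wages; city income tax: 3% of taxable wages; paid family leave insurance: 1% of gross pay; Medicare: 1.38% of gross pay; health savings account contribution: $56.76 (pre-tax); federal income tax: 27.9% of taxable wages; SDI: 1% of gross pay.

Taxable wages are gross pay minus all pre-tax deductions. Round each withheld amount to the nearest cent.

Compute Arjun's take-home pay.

$5,322.22

Health savings account contribution: $56.76
FSA contribution: $285.79
Pre-tax total = $56.76 + $285.79 = $342.55
Taxable wages = $9,236.34 − $342.55 = $8,893.79
City income tax: $8,893.79 × 0.03 = $266.81
Federal income tax: $8,893.79 × 0.279 = $2,481.37
State withholding: $8,893.79 × 0.0258 = $229.46
SDI: $9,236.34 × 0.01 = $92.36
Paid family leave insurance: $9,236.34 × 0.01 = $92.36
Medicare: $9,236.34 × 0.0138 = $127.46
Group life insurance premium: $130.34
Union dues: $151.41
Total deductions = $56.76 + $285.79 + $266.81 + $2,481.37 + $229.46 + $92.36 + $92.36 + $127.46 + $130.34 + $151.41 = $3,914.12
Net pay = $9,236.34 − $3,914.12 = $5,322.22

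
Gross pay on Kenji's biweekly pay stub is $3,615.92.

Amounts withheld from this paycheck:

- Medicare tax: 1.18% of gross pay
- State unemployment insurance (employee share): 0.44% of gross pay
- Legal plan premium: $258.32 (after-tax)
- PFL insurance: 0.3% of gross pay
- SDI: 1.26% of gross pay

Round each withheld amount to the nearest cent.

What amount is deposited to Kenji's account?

$3,242.61

PFL insurance: $3,615.92 × 0.003 = $10.85
Medicare tax: $3,615.92 × 0.0118 = $42.67
SDI: $3,615.92 × 0.0126 = $45.56
State unemployment insurance (employee share): $3,615.92 × 0.0044 = $15.91
Legal plan premium: $258.32
Total deductions = $10.85 + $42.67 + $45.56 + $15.91 + $258.32 = $373.31
Net pay = $3,615.92 − $373.31 = $3,242.61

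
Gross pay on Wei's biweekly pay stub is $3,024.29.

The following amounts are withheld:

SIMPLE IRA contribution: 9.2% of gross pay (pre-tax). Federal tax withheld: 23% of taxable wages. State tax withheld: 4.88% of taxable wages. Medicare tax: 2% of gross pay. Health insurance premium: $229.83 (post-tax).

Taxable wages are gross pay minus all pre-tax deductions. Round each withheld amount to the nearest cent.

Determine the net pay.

$1,690.14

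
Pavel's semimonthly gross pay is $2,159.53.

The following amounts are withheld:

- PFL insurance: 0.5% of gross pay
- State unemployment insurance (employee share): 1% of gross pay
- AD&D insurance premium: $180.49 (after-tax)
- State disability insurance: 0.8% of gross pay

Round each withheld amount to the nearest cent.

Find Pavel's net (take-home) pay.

PFL insurance: $2,159.53 × 0.005 = $10.80
State unemployment insurance (employee share): $2,159.53 × 0.01 = $21.60
State disability insurance: $2,159.53 × 0.008 = $17.28
AD&D insurance premium: $180.49
Total deductions = $10.80 + $21.60 + $17.28 + $180.49 = $230.17
Net pay = $2,159.53 − $230.17 = $1,929.36

$1,929.36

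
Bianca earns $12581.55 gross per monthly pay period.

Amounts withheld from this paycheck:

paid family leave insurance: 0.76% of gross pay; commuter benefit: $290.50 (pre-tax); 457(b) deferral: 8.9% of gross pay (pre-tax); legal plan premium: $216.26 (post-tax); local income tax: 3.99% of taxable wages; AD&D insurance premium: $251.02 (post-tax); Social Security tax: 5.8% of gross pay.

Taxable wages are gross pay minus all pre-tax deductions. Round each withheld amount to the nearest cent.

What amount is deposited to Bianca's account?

Commuter benefit: $290.50
457(b) deferral: $12581.55 × 0.089 = $1119.76
Pre-tax total = $290.50 + $1119.76 = $1410.26
Taxable wages = $12581.55 − $1410.26 = $11171.29
Local income tax: $11171.29 × 0.0399 = $445.73
Social Security tax: $12581.55 × 0.058 = $729.73
Paid family leave insurance: $12581.55 × 0.0076 = $95.62
AD&D insurance premium: $251.02
Legal plan premium: $216.26
Total deductions = $290.50 + $1119.76 + $445.73 + $729.73 + $95.62 + $251.02 + $216.26 = $3148.62
Net pay = $12581.55 − $3148.62 = $9432.93

$9432.93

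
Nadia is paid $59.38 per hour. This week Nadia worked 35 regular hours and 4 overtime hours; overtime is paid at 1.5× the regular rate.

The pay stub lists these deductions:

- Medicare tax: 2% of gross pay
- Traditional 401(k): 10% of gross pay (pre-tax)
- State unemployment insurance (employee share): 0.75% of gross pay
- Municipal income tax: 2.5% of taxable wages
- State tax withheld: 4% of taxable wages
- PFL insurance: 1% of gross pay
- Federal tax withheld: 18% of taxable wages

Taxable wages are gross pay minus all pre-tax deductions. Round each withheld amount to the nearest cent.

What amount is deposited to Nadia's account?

Regular pay: 35 × $59.38 = $2,078.30
Overtime pay: 4 × $59.38 × 1.5 = $356.28
Gross pay = $2,078.30 + $356.28 = $2,434.58
Traditional 401(k): $2,434.58 × 0.1 = $243.46
Taxable wages = $2,434.58 − $243.46 = $2,191.12
Federal tax withheld: $2,191.12 × 0.18 = $394.40
Municipal income tax: $2,191.12 × 0.025 = $54.78
State tax withheld: $2,191.12 × 0.04 = $87.64
Medicare tax: $2,434.58 × 0.02 = $48.69
PFL insurance: $2,434.58 × 0.01 = $24.35
State unemployment insurance (employee share): $2,434.58 × 0.0075 = $18.26
Total deductions = $243.46 + $394.40 + $54.78 + $87.64 + $48.69 + $24.35 + $18.26 = $871.58
Net pay = $2,434.58 − $871.58 = $1,563.00

$1,563.00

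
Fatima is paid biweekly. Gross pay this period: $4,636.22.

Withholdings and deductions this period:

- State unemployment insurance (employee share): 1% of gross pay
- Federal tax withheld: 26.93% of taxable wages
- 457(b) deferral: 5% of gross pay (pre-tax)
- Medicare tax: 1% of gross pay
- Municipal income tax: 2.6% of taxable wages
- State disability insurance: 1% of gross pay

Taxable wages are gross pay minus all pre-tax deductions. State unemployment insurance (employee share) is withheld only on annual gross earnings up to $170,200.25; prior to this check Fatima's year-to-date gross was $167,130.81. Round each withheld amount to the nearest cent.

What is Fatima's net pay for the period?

$2,980.38

457(b) deferral: $4,636.22 × 0.05 = $231.81
Taxable wages = $4,636.22 − $231.81 = $4,404.41
Federal tax withheld: $4,404.41 × 0.2693 = $1,186.11
Municipal income tax: $4,404.41 × 0.026 = $114.51
State disability insurance: $4,636.22 × 0.01 = $46.36
Medicare tax: $4,636.22 × 0.01 = $46.36
State unemployment insurance (employee share): only $170,200.25 − $167,130.81 = $3,069.44 of this check is subject → $3,069.44 × 0.01 = $30.69
Total deductions = $231.81 + $1,186.11 + $114.51 + $46.36 + $46.36 + $30.69 = $1,655.84
Net pay = $4,636.22 − $1,655.84 = $2,980.38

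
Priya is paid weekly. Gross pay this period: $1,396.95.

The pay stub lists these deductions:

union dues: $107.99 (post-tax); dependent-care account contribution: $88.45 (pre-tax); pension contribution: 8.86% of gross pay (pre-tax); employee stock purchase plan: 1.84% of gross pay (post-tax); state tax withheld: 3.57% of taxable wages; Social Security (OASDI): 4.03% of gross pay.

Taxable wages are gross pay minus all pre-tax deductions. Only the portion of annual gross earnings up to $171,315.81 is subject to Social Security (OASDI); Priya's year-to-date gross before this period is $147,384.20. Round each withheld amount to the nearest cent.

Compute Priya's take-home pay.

$952.45

Pension contribution: $1,396.95 × 0.0886 = $123.77
Dependent-care account contribution: $88.45
Pre-tax total = $123.77 + $88.45 = $212.22
Taxable wages = $1,396.95 − $212.22 = $1,184.73
State tax withheld: $1,184.73 × 0.0357 = $42.29
Social Security (OASDI): cap not yet reached, full $1,396.95 is subject → $1,396.95 × 0.0403 = $56.30
Union dues: $107.99
Employee stock purchase plan: $1,396.95 × 0.0184 = $25.70
Total deductions = $123.77 + $88.45 + $42.29 + $56.30 + $107.99 + $25.70 = $444.50
Net pay = $1,396.95 − $444.50 = $952.45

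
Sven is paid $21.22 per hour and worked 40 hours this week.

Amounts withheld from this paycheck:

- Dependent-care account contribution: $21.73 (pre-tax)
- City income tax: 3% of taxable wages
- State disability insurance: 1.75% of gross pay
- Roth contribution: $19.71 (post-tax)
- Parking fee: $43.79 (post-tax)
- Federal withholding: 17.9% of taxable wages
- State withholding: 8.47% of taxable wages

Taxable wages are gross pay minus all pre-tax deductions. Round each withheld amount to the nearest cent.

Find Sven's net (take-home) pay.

$505.81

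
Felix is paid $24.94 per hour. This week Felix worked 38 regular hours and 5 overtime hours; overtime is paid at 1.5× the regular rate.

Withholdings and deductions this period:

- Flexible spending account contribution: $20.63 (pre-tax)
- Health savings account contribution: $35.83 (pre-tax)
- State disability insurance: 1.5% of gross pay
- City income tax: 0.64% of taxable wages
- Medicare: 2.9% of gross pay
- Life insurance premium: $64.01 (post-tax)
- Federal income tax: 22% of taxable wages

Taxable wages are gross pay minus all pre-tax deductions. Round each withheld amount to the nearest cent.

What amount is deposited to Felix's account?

$720.24

Regular pay: 38 × $24.94 = $947.72
Overtime pay: 5 × $24.94 × 1.5 = $187.05
Gross pay = $947.72 + $187.05 = $1,134.77
Flexible spending account contribution: $20.63
Health savings account contribution: $35.83
Pre-tax total = $20.63 + $35.83 = $56.46
Taxable wages = $1,134.77 − $56.46 = $1,078.31
City income tax: $1,078.31 × 0.0064 = $6.90
Federal income tax: $1,078.31 × 0.22 = $237.23
State disability insurance: $1,134.77 × 0.015 = $17.02
Medicare: $1,134.77 × 0.029 = $32.91
Life insurance premium: $64.01
Total deductions = $20.63 + $35.83 + $6.90 + $237.23 + $17.02 + $32.91 + $64.01 = $414.53
Net pay = $1,134.77 − $414.53 = $720.24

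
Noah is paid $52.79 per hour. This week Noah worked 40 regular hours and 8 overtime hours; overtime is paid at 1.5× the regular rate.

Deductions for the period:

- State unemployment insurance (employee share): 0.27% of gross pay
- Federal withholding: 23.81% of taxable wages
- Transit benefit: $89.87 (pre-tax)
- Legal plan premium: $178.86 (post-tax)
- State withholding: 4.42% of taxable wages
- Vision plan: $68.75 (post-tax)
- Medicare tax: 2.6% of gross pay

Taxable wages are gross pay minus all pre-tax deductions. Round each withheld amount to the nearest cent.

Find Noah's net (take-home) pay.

Regular pay: 40 × $52.79 = $2,111.60
Overtime pay: 8 × $52.79 × 1.5 = $633.48
Gross pay = $2,111.60 + $633.48 = $2,745.08
Transit benefit: $89.87
Taxable wages = $2,745.08 − $89.87 = $2,655.21
Federal withholding: $2,655.21 × 0.2381 = $632.21
State withholding: $2,655.21 × 0.0442 = $117.36
Medicare tax: $2,745.08 × 0.026 = $71.37
State unemployment insurance (employee share): $2,745.08 × 0.0027 = $7.41
Vision plan: $68.75
Legal plan premium: $178.86
Total deductions = $89.87 + $632.21 + $117.36 + $71.37 + $7.41 + $68.75 + $178.86 = $1,165.83
Net pay = $2,745.08 − $1,165.83 = $1,579.25

$1,579.25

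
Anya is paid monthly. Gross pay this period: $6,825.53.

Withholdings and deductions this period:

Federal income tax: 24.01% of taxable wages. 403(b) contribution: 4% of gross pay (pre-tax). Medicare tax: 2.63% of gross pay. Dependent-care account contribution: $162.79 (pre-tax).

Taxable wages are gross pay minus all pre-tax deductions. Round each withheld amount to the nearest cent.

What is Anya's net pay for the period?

Dependent-care account contribution: $162.79
403(b) contribution: $6,825.53 × 0.04 = $273.02
Pre-tax total = $162.79 + $273.02 = $435.81
Taxable wages = $6,825.53 − $435.81 = $6,389.72
Federal income tax: $6,389.72 × 0.2401 = $1,534.17
Medicare tax: $6,825.53 × 0.0263 = $179.51
Total deductions = $162.79 + $273.02 + $1,534.17 + $179.51 = $2,149.49
Net pay = $6,825.53 − $2,149.49 = $4,676.04

$4,676.04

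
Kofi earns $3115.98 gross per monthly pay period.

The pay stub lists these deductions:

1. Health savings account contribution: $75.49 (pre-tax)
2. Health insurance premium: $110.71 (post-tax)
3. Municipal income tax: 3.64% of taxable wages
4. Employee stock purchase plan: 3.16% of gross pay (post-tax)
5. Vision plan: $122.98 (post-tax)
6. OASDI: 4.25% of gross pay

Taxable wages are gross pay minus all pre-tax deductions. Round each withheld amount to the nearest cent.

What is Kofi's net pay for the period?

$2465.24

Health savings account contribution: $75.49
Taxable wages = $3115.98 − $75.49 = $3040.49
Municipal income tax: $3040.49 × 0.0364 = $110.67
OASDI: $3115.98 × 0.0425 = $132.43
Vision plan: $122.98
Employee stock purchase plan: $3115.98 × 0.0316 = $98.46
Health insurance premium: $110.71
Total deductions = $75.49 + $110.67 + $132.43 + $122.98 + $98.46 + $110.71 = $650.74
Net pay = $3115.98 − $650.74 = $2465.24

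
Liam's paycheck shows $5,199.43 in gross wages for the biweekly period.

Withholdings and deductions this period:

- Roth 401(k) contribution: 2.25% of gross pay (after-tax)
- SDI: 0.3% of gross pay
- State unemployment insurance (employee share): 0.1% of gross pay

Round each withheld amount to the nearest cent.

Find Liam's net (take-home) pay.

$5,061.64

SDI: $5,199.43 × 0.003 = $15.60
State unemployment insurance (employee share): $5,199.43 × 0.001 = $5.20
Roth 401(k) contribution: $5,199.43 × 0.0225 = $116.99
Total deductions = $15.60 + $5.20 + $116.99 = $137.79
Net pay = $5,199.43 − $137.79 = $5,061.64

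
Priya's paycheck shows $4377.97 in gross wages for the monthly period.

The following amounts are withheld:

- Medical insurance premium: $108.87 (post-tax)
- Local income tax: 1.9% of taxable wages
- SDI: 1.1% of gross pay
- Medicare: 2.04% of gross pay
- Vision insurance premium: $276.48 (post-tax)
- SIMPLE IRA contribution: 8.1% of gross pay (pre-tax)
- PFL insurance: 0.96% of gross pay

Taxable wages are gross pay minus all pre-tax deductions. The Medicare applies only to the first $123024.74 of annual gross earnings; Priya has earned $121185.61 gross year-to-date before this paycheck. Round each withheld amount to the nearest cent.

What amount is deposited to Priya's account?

$3433.85

SIMPLE IRA contribution: $4377.97 × 0.081 = $354.62
Taxable wages = $4377.97 − $354.62 = $4023.35
Local income tax: $4023.35 × 0.019 = $76.44
Medicare: only $123024.74 − $121185.61 = $1839.13 of this check is subject → $1839.13 × 0.0204 = $37.52
PFL insurance: $4377.97 × 0.0096 = $42.03
SDI: $4377.97 × 0.011 = $48.16
Medical insurance premium: $108.87
Vision insurance premium: $276.48
Total deductions = $354.62 + $76.44 + $37.52 + $42.03 + $48.16 + $108.87 + $276.48 = $944.12
Net pay = $4377.97 − $944.12 = $3433.85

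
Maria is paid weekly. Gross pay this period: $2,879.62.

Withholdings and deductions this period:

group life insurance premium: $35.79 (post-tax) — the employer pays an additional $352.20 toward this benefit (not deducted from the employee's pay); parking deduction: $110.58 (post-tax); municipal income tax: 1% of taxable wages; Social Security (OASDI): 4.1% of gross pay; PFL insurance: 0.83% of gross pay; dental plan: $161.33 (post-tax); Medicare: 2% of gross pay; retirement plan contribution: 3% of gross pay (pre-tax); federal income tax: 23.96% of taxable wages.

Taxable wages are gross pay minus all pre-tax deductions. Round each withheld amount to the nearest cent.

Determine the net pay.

Retirement plan contribution: $2,879.62 × 0.03 = $86.39
Taxable wages = $2,879.62 − $86.39 = $2,793.23
Federal income tax: $2,793.23 × 0.2396 = $669.26
Municipal income tax: $2,793.23 × 0.01 = $27.93
Medicare: $2,879.62 × 0.02 = $57.59
PFL insurance: $2,879.62 × 0.0083 = $23.90
Social Security (OASDI): $2,879.62 × 0.041 = $118.06
Group life insurance premium: $35.79
Parking deduction: $110.58
Dental plan: $161.33
(Employer's $352.20 toward group life insurance premium is not withheld from the employee.)
Total deductions = $86.39 + $669.26 + $27.93 + $57.59 + $23.90 + $118.06 + $35.79 + $110.58 + $161.33 = $1,290.83
Net pay = $2,879.62 − $1,290.83 = $1,588.79

$1,588.79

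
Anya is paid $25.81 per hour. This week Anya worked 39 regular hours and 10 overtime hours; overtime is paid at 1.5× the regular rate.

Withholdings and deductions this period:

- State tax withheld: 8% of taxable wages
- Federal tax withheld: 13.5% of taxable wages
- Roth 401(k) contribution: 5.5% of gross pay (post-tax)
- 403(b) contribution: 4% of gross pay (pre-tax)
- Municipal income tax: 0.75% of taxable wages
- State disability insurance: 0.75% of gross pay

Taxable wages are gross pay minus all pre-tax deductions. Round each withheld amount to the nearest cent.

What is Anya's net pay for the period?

$953.18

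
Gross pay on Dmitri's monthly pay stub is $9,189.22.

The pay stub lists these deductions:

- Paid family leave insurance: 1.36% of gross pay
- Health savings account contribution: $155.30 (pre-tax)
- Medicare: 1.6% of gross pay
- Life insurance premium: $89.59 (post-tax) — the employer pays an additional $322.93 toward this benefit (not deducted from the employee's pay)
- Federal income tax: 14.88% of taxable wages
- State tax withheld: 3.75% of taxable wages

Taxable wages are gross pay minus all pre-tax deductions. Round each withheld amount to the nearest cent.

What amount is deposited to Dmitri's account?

$6,989.31

Health savings account contribution: $155.30
Taxable wages = $9,189.22 − $155.30 = $9,033.92
State tax withheld: $9,033.92 × 0.0375 = $338.77
Federal income tax: $9,033.92 × 0.1488 = $1,344.25
Paid family leave insurance: $9,189.22 × 0.0136 = $124.97
Medicare: $9,189.22 × 0.016 = $147.03
Life insurance premium: $89.59
(Employer's $322.93 toward life insurance premium is not withheld from the employee.)
Total deductions = $155.30 + $338.77 + $1,344.25 + $124.97 + $147.03 + $89.59 = $2,199.91
Net pay = $9,189.22 − $2,199.91 = $6,989.31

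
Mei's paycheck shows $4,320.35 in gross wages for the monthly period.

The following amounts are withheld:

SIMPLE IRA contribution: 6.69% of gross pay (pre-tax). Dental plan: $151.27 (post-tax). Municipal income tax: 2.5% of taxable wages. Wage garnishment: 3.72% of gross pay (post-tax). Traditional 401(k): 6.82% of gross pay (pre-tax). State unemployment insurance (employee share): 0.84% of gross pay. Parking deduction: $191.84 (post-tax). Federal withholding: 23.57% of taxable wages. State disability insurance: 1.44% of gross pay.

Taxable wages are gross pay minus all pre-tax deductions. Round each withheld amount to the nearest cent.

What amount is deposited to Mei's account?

$2,160.19

SIMPLE IRA contribution: $4,320.35 × 0.0669 = $289.03
Traditional 401(k): $4,320.35 × 0.0682 = $294.65
Pre-tax total = $289.03 + $294.65 = $583.68
Taxable wages = $4,320.35 − $583.68 = $3,736.67
Municipal income tax: $3,736.67 × 0.025 = $93.42
Federal withholding: $3,736.67 × 0.2357 = $880.73
State unemployment insurance (employee share): $4,320.35 × 0.0084 = $36.29
State disability insurance: $4,320.35 × 0.0144 = $62.21
Dental plan: $151.27
Wage garnishment: $4,320.35 × 0.0372 = $160.72
Parking deduction: $191.84
Total deductions = $289.03 + $294.65 + $93.42 + $880.73 + $36.29 + $62.21 + $151.27 + $160.72 + $191.84 = $2,160.16
Net pay = $4,320.35 − $2,160.16 = $2,160.19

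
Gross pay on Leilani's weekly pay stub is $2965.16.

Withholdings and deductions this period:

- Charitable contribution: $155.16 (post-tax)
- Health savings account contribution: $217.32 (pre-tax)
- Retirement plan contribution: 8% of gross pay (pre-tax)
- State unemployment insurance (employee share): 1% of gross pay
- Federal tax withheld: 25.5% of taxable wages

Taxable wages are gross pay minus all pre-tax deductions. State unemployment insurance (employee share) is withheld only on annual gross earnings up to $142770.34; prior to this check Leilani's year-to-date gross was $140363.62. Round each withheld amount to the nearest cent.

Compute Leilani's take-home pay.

Health savings account contribution: $217.32
Retirement plan contribution: $2965.16 × 0.08 = $237.21
Pre-tax total = $217.32 + $237.21 = $454.53
Taxable wages = $2965.16 − $454.53 = $2510.63
Federal tax withheld: $2510.63 × 0.255 = $640.21
State unemployment insurance (employee share): only $142770.34 − $140363.62 = $2406.72 of this check is subject → $2406.72 × 0.01 = $24.07
Charitable contribution: $155.16
Total deductions = $217.32 + $237.21 + $640.21 + $24.07 + $155.16 = $1273.97
Net pay = $2965.16 − $1273.97 = $1691.19

$1691.19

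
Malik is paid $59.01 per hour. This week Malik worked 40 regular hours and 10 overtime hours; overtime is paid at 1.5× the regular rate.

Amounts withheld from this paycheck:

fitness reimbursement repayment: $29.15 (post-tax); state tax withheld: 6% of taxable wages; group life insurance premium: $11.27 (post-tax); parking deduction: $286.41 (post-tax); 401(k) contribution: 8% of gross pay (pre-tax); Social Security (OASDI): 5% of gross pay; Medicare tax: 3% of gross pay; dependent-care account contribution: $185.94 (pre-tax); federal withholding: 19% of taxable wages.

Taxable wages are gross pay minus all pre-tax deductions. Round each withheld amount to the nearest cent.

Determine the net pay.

Regular pay: 40 × $59.01 = $2360.40
Overtime pay: 10 × $59.01 × 1.5 = $885.15
Gross pay = $2360.40 + $885.15 = $3245.55
401(k) contribution: $3245.55 × 0.08 = $259.64
Dependent-care account contribution: $185.94
Pre-tax total = $259.64 + $185.94 = $445.58
Taxable wages = $3245.55 − $445.58 = $2799.97
State tax withheld: $2799.97 × 0.06 = $168.00
Federal withholding: $2799.97 × 0.19 = $531.99
Social Security (OASDI): $3245.55 × 0.05 = $162.28
Medicare tax: $3245.55 × 0.03 = $97.37
Fitness reimbursement repayment: $29.15
Parking deduction: $286.41
Group life insurance premium: $11.27
Total deductions = $259.64 + $185.94 + $168.00 + $531.99 + $162.28 + $97.37 + $29.15 + $286.41 + $11.27 = $1732.05
Net pay = $3245.55 − $1732.05 = $1513.50

$1513.50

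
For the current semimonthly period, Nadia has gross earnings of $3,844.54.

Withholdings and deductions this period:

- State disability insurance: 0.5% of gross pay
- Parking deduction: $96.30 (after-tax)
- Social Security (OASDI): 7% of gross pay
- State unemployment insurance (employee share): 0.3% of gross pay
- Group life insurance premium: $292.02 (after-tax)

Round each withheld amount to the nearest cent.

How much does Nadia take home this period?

Social Security (OASDI): $3,844.54 × 0.07 = $269.12
State disability insurance: $3,844.54 × 0.005 = $19.22
State unemployment insurance (employee share): $3,844.54 × 0.003 = $11.53
Group life insurance premium: $292.02
Parking deduction: $96.30
Total deductions = $269.12 + $19.22 + $11.53 + $292.02 + $96.30 = $688.19
Net pay = $3,844.54 − $688.19 = $3,156.35

$3,156.35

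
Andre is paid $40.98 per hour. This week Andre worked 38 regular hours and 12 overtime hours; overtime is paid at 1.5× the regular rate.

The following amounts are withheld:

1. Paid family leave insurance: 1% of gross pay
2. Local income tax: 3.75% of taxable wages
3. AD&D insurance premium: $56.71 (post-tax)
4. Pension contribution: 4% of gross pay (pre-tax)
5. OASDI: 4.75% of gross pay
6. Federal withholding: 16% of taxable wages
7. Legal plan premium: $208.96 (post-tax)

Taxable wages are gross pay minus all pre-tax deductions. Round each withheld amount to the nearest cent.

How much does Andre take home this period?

$1,370.34

Regular pay: 38 × $40.98 = $1,557.24
Overtime pay: 12 × $40.98 × 1.5 = $737.64
Gross pay = $1,557.24 + $737.64 = $2,294.88
Pension contribution: $2,294.88 × 0.04 = $91.80
Taxable wages = $2,294.88 − $91.80 = $2,203.08
Local income tax: $2,203.08 × 0.0375 = $82.62
Federal withholding: $2,203.08 × 0.16 = $352.49
Paid family leave insurance: $2,294.88 × 0.01 = $22.95
OASDI: $2,294.88 × 0.0475 = $109.01
Legal plan premium: $208.96
AD&D insurance premium: $56.71
Total deductions = $91.80 + $82.62 + $352.49 + $22.95 + $109.01 + $208.96 + $56.71 = $924.54
Net pay = $2,294.88 − $924.54 = $1,370.34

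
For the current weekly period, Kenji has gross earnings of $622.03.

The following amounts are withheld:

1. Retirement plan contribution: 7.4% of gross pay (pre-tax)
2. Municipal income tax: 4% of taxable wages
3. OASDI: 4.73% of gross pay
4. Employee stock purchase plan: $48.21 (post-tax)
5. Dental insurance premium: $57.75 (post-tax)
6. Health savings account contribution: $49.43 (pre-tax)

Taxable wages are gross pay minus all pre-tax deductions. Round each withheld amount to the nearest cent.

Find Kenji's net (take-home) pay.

Retirement plan contribution: $622.03 × 0.074 = $46.03
Health savings account contribution: $49.43
Pre-tax total = $46.03 + $49.43 = $95.46
Taxable wages = $622.03 − $95.46 = $526.57
Municipal income tax: $526.57 × 0.04 = $21.06
OASDI: $622.03 × 0.0473 = $29.42
Employee stock purchase plan: $48.21
Dental insurance premium: $57.75
Total deductions = $46.03 + $49.43 + $21.06 + $29.42 + $48.21 + $57.75 = $251.90
Net pay = $622.03 − $251.90 = $370.13

$370.13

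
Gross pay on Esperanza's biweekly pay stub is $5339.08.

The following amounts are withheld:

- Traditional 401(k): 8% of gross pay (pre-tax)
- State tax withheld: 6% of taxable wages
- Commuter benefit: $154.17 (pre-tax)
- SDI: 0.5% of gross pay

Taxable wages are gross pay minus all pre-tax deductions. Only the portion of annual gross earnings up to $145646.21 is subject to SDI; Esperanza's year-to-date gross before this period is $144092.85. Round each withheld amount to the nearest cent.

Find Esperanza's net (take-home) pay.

$4464.54

Commuter benefit: $154.17
Traditional 401(k): $5339.08 × 0.08 = $427.13
Pre-tax total = $154.17 + $427.13 = $581.30
Taxable wages = $5339.08 − $581.30 = $4757.78
State tax withheld: $4757.78 × 0.06 = $285.47
SDI: only $145646.21 − $144092.85 = $1553.36 of this check is subject → $1553.36 × 0.005 = $7.77
Total deductions = $154.17 + $427.13 + $285.47 + $7.77 = $874.54
Net pay = $5339.08 − $874.54 = $4464.54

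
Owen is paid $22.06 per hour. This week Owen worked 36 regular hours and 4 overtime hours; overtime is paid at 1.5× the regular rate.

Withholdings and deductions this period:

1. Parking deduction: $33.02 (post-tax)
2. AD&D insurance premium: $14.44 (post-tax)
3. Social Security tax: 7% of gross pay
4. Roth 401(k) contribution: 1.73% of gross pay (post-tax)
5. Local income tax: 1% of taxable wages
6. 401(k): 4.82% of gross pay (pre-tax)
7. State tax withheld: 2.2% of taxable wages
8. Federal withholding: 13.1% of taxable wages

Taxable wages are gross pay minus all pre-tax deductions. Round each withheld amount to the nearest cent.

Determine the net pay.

$609.77

Regular pay: 36 × $22.06 = $794.16
Overtime pay: 4 × $22.06 × 1.5 = $132.36
Gross pay = $794.16 + $132.36 = $926.52
401(k): $926.52 × 0.0482 = $44.66
Taxable wages = $926.52 − $44.66 = $881.86
Local income tax: $881.86 × 0.01 = $8.82
State tax withheld: $881.86 × 0.022 = $19.40
Federal withholding: $881.86 × 0.131 = $115.52
Social Security tax: $926.52 × 0.07 = $64.86
Roth 401(k) contribution: $926.52 × 0.0173 = $16.03
AD&D insurance premium: $14.44
Parking deduction: $33.02
Total deductions = $44.66 + $8.82 + $19.40 + $115.52 + $64.86 + $16.03 + $14.44 + $33.02 = $316.75
Net pay = $926.52 − $316.75 = $609.77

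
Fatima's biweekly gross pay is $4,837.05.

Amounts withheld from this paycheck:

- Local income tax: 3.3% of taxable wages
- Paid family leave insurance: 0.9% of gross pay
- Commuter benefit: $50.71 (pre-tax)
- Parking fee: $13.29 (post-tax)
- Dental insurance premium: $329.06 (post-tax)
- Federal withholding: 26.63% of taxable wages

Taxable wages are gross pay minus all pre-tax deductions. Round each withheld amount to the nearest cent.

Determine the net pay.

$2,967.91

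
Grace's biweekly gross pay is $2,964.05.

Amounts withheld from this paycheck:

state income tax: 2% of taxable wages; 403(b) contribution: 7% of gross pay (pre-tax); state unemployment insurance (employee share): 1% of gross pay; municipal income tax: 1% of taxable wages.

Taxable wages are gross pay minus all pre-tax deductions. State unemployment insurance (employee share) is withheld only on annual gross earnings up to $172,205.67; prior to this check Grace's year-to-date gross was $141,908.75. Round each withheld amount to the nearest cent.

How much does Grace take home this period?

403(b) contribution: $2,964.05 × 0.07 = $207.48
Taxable wages = $2,964.05 − $207.48 = $2,756.57
Municipal income tax: $2,756.57 × 0.01 = $27.57
State income tax: $2,756.57 × 0.02 = $55.13
State unemployment insurance (employee share): cap not yet reached, full $2,964.05 is subject → $2,964.05 × 0.01 = $29.64
Total deductions = $207.48 + $27.57 + $55.13 + $29.64 = $319.82
Net pay = $2,964.05 − $319.82 = $2,644.23

$2,644.23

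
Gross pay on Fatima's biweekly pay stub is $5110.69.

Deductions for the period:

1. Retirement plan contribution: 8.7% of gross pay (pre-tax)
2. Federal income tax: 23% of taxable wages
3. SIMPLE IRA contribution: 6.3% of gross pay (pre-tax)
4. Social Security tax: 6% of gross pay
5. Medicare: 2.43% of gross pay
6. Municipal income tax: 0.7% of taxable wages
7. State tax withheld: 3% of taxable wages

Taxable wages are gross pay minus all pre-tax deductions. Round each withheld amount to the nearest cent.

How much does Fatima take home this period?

$2753.39

SIMPLE IRA contribution: $5110.69 × 0.063 = $321.97
Retirement plan contribution: $5110.69 × 0.087 = $444.63
Pre-tax total = $321.97 + $444.63 = $766.60
Taxable wages = $5110.69 − $766.60 = $4344.09
State tax withheld: $4344.09 × 0.03 = $130.32
Federal income tax: $4344.09 × 0.23 = $999.14
Municipal income tax: $4344.09 × 0.007 = $30.41
Social Security tax: $5110.69 × 0.06 = $306.64
Medicare: $5110.69 × 0.0243 = $124.19
Total deductions = $321.97 + $444.63 + $130.32 + $999.14 + $30.41 + $306.64 + $124.19 = $2357.30
Net pay = $5110.69 − $2357.30 = $2753.39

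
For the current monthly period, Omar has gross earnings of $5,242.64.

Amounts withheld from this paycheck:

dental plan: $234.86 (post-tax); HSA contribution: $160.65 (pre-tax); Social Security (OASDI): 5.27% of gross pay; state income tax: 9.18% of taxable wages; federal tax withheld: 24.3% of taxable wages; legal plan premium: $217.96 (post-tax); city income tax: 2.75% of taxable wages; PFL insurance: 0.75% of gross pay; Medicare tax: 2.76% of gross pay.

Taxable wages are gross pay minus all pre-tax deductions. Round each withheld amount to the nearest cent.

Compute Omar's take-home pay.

$2,327.66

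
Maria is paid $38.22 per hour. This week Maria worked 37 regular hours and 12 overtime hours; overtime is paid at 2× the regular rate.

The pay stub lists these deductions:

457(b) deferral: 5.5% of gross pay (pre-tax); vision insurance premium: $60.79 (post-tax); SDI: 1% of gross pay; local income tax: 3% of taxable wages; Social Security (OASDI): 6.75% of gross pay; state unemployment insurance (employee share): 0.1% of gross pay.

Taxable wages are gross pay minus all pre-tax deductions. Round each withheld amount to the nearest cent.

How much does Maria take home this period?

Regular pay: 37 × $38.22 = $1,414.14
Overtime pay: 12 × $38.22 × 2 = $917.28
Gross pay = $1,414.14 + $917.28 = $2,331.42
457(b) deferral: $2,331.42 × 0.055 = $128.23
Taxable wages = $2,331.42 − $128.23 = $2,203.19
Local income tax: $2,203.19 × 0.03 = $66.10
State unemployment insurance (employee share): $2,331.42 × 0.001 = $2.33
SDI: $2,331.42 × 0.01 = $23.31
Social Security (OASDI): $2,331.42 × 0.0675 = $157.37
Vision insurance premium: $60.79
Total deductions = $128.23 + $66.10 + $2.33 + $23.31 + $157.37 + $60.79 = $438.13
Net pay = $2,331.42 − $438.13 = $1,893.29

$1,893.29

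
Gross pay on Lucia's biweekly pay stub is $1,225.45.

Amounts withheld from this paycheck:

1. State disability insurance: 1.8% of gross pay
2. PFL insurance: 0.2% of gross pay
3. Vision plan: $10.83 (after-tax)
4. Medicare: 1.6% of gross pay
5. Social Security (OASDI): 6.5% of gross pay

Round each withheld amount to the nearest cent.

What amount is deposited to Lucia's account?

$1,090.85

Social Security (OASDI): $1,225.45 × 0.065 = $79.65
Medicare: $1,225.45 × 0.016 = $19.61
PFL insurance: $1,225.45 × 0.002 = $2.45
State disability insurance: $1,225.45 × 0.018 = $22.06
Vision plan: $10.83
Total deductions = $79.65 + $19.61 + $2.45 + $22.06 + $10.83 = $134.60
Net pay = $1,225.45 − $134.60 = $1,090.85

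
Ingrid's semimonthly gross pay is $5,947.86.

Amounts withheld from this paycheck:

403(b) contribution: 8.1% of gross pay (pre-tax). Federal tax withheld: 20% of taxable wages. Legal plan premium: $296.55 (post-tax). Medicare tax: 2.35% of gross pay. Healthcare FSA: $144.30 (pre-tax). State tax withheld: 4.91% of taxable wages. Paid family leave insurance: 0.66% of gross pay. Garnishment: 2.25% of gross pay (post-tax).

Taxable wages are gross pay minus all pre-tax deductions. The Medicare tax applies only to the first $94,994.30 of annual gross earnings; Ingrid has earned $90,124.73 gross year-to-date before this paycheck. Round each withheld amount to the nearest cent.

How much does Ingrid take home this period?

$3,412.05

Healthcare FSA: $144.30
403(b) contribution: $5,947.86 × 0.081 = $481.78
Pre-tax total = $144.30 + $481.78 = $626.08
Taxable wages = $5,947.86 − $626.08 = $5,321.78
Federal tax withheld: $5,321.78 × 0.2 = $1,064.36
State tax withheld: $5,321.78 × 0.0491 = $261.30
Medicare tax: only $94,994.30 − $90,124.73 = $4,869.57 of this check is subject → $4,869.57 × 0.0235 = $114.43
Paid family leave insurance: $5,947.86 × 0.0066 = $39.26
Garnishment: $5,947.86 × 0.0225 = $133.83
Legal plan premium: $296.55
Total deductions = $144.30 + $481.78 + $1,064.36 + $261.30 + $114.43 + $39.26 + $133.83 + $296.55 = $2,535.81
Net pay = $5,947.86 − $2,535.81 = $3,412.05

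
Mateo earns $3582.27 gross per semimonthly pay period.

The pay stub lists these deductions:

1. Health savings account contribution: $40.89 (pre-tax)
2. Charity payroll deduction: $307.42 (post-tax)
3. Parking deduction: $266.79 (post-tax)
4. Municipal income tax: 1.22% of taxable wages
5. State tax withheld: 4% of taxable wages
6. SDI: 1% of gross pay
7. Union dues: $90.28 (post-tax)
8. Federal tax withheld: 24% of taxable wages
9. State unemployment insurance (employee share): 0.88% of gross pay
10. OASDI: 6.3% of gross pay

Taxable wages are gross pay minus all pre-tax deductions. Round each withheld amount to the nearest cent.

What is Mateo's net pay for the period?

Health savings account contribution: $40.89
Taxable wages = $3582.27 − $40.89 = $3541.38
State tax withheld: $3541.38 × 0.04 = $141.66
Municipal income tax: $3541.38 × 0.0122 = $43.20
Federal tax withheld: $3541.38 × 0.24 = $849.93
State unemployment insurance (employee share): $3582.27 × 0.0088 = $31.52
SDI: $3582.27 × 0.01 = $35.82
OASDI: $3582.27 × 0.063 = $225.68
Charity payroll deduction: $307.42
Parking deduction: $266.79
Union dues: $90.28
Total deductions = $40.89 + $141.66 + $43.20 + $849.93 + $31.52 + $35.82 + $225.68 + $307.42 + $266.79 + $90.28 = $2033.19
Net pay = $3582.27 − $2033.19 = $1549.08

$1549.08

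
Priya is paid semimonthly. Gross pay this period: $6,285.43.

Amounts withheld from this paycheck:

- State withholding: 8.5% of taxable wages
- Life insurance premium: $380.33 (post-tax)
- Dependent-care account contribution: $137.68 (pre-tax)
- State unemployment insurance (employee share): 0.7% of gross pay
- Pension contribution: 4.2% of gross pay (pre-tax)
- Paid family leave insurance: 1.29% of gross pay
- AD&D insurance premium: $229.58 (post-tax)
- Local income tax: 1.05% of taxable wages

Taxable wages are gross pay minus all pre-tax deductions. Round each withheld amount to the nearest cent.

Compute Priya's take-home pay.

Dependent-care account contribution: $137.68
Pension contribution: $6,285.43 × 0.042 = $263.99
Pre-tax total = $137.68 + $263.99 = $401.67
Taxable wages = $6,285.43 − $401.67 = $5,883.76
Local income tax: $5,883.76 × 0.0105 = $61.78
State withholding: $5,883.76 × 0.085 = $500.12
State unemployment insurance (employee share): $6,285.43 × 0.007 = $44.00
Paid family leave insurance: $6,285.43 × 0.0129 = $81.08
AD&D insurance premium: $229.58
Life insurance premium: $380.33
Total deductions = $137.68 + $263.99 + $61.78 + $500.12 + $44.00 + $81.08 + $229.58 + $380.33 = $1,698.56
Net pay = $6,285.43 − $1,698.56 = $4,586.87

$4,586.87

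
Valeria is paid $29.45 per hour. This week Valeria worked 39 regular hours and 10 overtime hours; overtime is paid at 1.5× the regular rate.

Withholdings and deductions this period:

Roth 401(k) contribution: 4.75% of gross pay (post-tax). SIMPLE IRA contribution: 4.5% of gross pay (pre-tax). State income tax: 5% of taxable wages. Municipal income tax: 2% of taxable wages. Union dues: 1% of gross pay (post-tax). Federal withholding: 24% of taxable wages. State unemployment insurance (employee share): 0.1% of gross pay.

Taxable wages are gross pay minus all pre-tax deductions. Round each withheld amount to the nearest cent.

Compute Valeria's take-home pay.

$954.90

Regular pay: 39 × $29.45 = $1,148.55
Overtime pay: 10 × $29.45 × 1.5 = $441.75
Gross pay = $1,148.55 + $441.75 = $1,590.30
SIMPLE IRA contribution: $1,590.30 × 0.045 = $71.56
Taxable wages = $1,590.30 − $71.56 = $1,518.74
State income tax: $1,518.74 × 0.05 = $75.94
Federal withholding: $1,518.74 × 0.24 = $364.50
Municipal income tax: $1,518.74 × 0.02 = $30.37
State unemployment insurance (employee share): $1,590.30 × 0.001 = $1.59
Roth 401(k) contribution: $1,590.30 × 0.0475 = $75.54
Union dues: $1,590.30 × 0.01 = $15.90
Total deductions = $71.56 + $75.94 + $364.50 + $30.37 + $1.59 + $75.54 + $15.90 = $635.40
Net pay = $1,590.30 − $635.40 = $954.90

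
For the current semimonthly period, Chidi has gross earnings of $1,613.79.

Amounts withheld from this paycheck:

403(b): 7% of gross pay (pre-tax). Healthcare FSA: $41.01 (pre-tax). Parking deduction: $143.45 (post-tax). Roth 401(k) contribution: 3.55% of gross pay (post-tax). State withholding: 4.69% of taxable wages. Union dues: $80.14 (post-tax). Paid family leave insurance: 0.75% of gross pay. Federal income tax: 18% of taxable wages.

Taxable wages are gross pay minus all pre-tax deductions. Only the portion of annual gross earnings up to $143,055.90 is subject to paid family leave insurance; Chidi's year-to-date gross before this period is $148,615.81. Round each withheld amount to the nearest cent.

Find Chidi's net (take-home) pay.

Healthcare FSA: $41.01
403(b): $1,613.79 × 0.07 = $112.97
Pre-tax total = $41.01 + $112.97 = $153.98
Taxable wages = $1,613.79 − $153.98 = $1,459.81
State withholding: $1,459.81 × 0.0469 = $68.47
Federal income tax: $1,459.81 × 0.18 = $262.77
Paid family leave insurance: annual cap $143,055.90 already reached (YTD $148,615.81), so $0.00
Union dues: $80.14
Roth 401(k) contribution: $1,613.79 × 0.0355 = $57.29
Parking deduction: $143.45
Total deductions = $41.01 + $112.97 + $68.47 + $262.77 + $0.00 + $80.14 + $57.29 + $143.45 = $766.10
Net pay = $1,613.79 − $766.10 = $847.69

$847.69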